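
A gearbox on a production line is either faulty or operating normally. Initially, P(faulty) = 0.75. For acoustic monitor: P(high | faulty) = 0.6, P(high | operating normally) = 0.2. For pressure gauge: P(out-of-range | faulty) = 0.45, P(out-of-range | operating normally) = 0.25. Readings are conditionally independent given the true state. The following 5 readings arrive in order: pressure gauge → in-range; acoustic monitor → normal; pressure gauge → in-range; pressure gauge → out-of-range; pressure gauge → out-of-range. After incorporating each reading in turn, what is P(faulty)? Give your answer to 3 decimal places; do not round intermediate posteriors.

After pressure gauge='in-range': P(faulty) = 0.55·0.7500 / (0.55·0.7500 + 0.75·0.2500) ≈ 0.6875
After acoustic monitor='normal': P(faulty) = 0.4·0.6875 / (0.4·0.6875 + 0.8·0.3125) ≈ 0.5238
After pressure gauge='in-range': P(faulty) = 0.55·0.5238 / (0.55·0.5238 + 0.75·0.4762) ≈ 0.4465
After pressure gauge='out-of-range': P(faulty) = 0.45·0.4465 / (0.45·0.4465 + 0.25·0.5535) ≈ 0.5922
After pressure gauge='out-of-range': P(faulty) = 0.45·0.5922 / (0.45·0.5922 + 0.25·0.4078) ≈ 0.7233

0.723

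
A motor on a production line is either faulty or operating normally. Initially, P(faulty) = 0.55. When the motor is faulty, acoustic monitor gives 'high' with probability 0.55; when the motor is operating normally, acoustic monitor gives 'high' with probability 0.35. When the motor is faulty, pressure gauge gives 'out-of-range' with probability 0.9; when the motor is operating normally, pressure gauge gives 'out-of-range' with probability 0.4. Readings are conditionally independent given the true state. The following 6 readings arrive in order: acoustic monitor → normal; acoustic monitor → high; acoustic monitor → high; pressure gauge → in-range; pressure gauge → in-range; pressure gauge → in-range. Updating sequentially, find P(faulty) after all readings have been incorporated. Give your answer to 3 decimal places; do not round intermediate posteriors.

0.010

After acoustic monitor='normal': P(faulty) = 0.45·0.5500 / (0.45·0.5500 + 0.65·0.4500) ≈ 0.4583
After acoustic monitor='high': P(faulty) = 0.55·0.4583 / (0.55·0.4583 + 0.35·0.5417) ≈ 0.5708
After acoustic monitor='high': P(faulty) = 0.55·0.5708 / (0.55·0.5708 + 0.35·0.4292) ≈ 0.6763
After pressure gauge='in-range': P(faulty) = 0.1·0.6763 / (0.1·0.6763 + 0.6·0.3237) ≈ 0.2583
After pressure gauge='in-range': P(faulty) = 0.1·0.2583 / (0.1·0.2583 + 0.6·0.7417) ≈ 0.0549
After pressure gauge='in-range': P(faulty) = 0.1·0.0549 / (0.1·0.0549 + 0.6·0.9451) ≈ 0.0096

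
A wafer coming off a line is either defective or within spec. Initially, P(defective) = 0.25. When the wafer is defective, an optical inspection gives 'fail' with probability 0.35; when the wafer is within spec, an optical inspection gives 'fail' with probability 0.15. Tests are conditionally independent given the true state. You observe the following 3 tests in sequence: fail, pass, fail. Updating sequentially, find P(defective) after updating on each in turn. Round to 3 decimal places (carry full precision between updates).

0.581

After 'fail': P(defective) = 0.35·0.2500 / (0.35·0.2500 + 0.15·0.7500) ≈ 0.4375
After 'pass': P(defective) = 0.65·0.4375 / (0.65·0.4375 + 0.85·0.5625) ≈ 0.3730
After 'fail': P(defective) = 0.35·0.3730 / (0.35·0.3730 + 0.15·0.6270) ≈ 0.5812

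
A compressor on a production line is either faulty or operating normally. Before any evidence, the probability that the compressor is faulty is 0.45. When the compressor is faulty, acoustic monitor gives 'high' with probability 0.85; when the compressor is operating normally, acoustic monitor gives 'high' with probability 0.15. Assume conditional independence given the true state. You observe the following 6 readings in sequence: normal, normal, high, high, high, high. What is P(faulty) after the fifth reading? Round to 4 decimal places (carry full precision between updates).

After 'normal': P(faulty) = 0.15·0.4500 / (0.15·0.4500 + 0.85·0.5500) ≈ 0.1262
After 'normal': P(faulty) = 0.15·0.1262 / (0.15·0.1262 + 0.85·0.8738) ≈ 0.0248
After 'high': P(faulty) = 0.85·0.0248 / (0.85·0.0248 + 0.15·0.9752) ≈ 0.1262
After 'high': P(faulty) = 0.85·0.1262 / (0.85·0.1262 + 0.15·0.8738) ≈ 0.4500
After 'high': P(faulty) = 0.85·0.4500 / (0.85·0.4500 + 0.15·0.5500) ≈ 0.8226

0.8226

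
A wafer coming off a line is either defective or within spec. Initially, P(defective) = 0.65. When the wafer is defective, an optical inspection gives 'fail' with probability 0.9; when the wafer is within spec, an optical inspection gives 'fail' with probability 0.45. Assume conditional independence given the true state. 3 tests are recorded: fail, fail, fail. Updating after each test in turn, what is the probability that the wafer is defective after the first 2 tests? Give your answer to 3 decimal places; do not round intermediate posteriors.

After 'fail': P(defective) = 0.9·0.6500 / (0.9·0.6500 + 0.45·0.3500) ≈ 0.7879
After 'fail': P(defective) = 0.9·0.7879 / (0.9·0.7879 + 0.45·0.2121) ≈ 0.8814

0.881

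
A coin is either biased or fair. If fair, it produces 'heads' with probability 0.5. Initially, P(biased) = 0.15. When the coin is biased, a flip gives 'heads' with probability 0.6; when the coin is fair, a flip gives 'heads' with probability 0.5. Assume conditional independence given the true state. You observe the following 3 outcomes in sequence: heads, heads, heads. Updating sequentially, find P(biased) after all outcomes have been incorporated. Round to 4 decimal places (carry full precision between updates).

0.2337

After 'heads': P(biased) = 0.6·0.1500 / (0.6·0.1500 + 0.5·0.8500) ≈ 0.1748
After 'heads': P(biased) = 0.6·0.1748 / (0.6·0.1748 + 0.5·0.8252) ≈ 0.2026
After 'heads': P(biased) = 0.6·0.2026 / (0.6·0.2026 + 0.5·0.7974) ≈ 0.2337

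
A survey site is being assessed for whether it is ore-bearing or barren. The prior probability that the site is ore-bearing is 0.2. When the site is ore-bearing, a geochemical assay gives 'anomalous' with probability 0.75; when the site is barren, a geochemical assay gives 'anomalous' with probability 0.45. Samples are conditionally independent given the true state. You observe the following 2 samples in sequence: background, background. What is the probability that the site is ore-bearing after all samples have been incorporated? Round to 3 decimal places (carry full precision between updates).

After 'background': P(ore) = 0.25·0.2000 / (0.25·0.2000 + 0.55·0.8000) ≈ 0.1020
After 'background': P(ore) = 0.25·0.1020 / (0.25·0.1020 + 0.55·0.8980) ≈ 0.0491

0.049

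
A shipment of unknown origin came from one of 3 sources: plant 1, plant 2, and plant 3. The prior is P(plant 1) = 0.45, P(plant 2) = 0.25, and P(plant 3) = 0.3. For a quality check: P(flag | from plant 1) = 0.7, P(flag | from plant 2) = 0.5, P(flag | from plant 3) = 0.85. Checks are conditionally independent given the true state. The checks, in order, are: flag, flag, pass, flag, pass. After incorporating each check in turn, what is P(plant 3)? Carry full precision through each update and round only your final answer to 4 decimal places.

After 'flag': normaliser = 0.7·0.4500 + 0.5·0.2500 + 0.85·0.3000; P(plant 1) ≈ 0.4532, P(plant 2) ≈ 0.1799, P(plant 3) ≈ 0.3669
After 'flag': normaliser = 0.7·0.4532 + 0.5·0.1799 + 0.85·0.3669; P(plant 1) ≈ 0.4412, P(plant 2) ≈ 0.1251, P(plant 3) ≈ 0.4337
After 'pass': normaliser = 0.3·0.4412 + 0.5·0.1251 + 0.15·0.4337; P(plant 1) ≈ 0.5092, P(plant 2) ≈ 0.2405, P(plant 3) ≈ 0.2503
After 'flag': normaliser = 0.7·0.5092 + 0.5·0.2405 + 0.85·0.2503; P(plant 1) ≈ 0.5170, P(plant 2) ≈ 0.1745, P(plant 3) ≈ 0.3086
After 'pass': normaliser = 0.3·0.5170 + 0.5·0.1745 + 0.15·0.3086; P(plant 1) ≈ 0.5374, P(plant 2) ≈ 0.3022, P(plant 3) ≈ 0.1604

0.1604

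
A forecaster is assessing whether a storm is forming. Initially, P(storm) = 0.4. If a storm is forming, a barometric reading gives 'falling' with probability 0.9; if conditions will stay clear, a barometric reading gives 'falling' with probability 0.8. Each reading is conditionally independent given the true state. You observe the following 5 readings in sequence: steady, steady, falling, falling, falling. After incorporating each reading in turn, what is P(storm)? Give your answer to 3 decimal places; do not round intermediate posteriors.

0.192

After 'steady': P(storm) = 0.1·0.4000 / (0.1·0.4000 + 0.2·0.6000) ≈ 0.2500
After 'steady': P(storm) = 0.1·0.2500 / (0.1·0.2500 + 0.2·0.7500) ≈ 0.1429
After 'falling': P(storm) = 0.9·0.1429 / (0.9·0.1429 + 0.8·0.8571) ≈ 0.1579
After 'falling': P(storm) = 0.9·0.1579 / (0.9·0.1579 + 0.8·0.8421) ≈ 0.1742
After 'falling': P(storm) = 0.9·0.1742 / (0.9·0.1742 + 0.8·0.8258) ≈ 0.1918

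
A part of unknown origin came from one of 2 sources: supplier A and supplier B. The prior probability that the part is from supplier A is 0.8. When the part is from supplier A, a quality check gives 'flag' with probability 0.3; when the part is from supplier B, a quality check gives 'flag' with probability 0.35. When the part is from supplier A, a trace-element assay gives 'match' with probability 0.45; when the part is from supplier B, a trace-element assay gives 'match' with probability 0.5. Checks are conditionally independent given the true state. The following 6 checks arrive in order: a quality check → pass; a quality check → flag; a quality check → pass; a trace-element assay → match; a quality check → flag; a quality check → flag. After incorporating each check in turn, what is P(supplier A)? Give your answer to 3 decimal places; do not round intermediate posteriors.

After a quality check='pass': P(supplier A) = 0.7·0.8000 / (0.7·0.8000 + 0.65·0.2000) ≈ 0.8116
After a quality check='flag': P(supplier A) = 0.3·0.8116 / (0.3·0.8116 + 0.35·0.1884) ≈ 0.7869
After a quality check='pass': P(supplier A) = 0.7·0.7869 / (0.7·0.7869 + 0.65·0.2131) ≈ 0.7990
After a trace-element assay='match': P(supplier A) = 0.45·0.7990 / (0.45·0.7990 + 0.5·0.2010) ≈ 0.7816
After a quality check='flag': P(supplier A) = 0.3·0.7816 / (0.3·0.7816 + 0.35·0.2184) ≈ 0.7541
After a quality check='flag': P(supplier A) = 0.3·0.7541 / (0.3·0.7541 + 0.35·0.2459) ≈ 0.7245

0.724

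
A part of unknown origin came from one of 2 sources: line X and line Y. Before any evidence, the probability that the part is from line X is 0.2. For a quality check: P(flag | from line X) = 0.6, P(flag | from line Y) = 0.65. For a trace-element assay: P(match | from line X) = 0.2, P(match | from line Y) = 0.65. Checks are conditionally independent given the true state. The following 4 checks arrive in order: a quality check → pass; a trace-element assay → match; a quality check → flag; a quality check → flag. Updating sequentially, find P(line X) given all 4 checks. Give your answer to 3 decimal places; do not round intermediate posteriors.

After a quality check='pass': P(line X) = 0.4·0.2000 / (0.4·0.2000 + 0.35·0.8000) ≈ 0.2222
After a trace-element assay='match': P(line X) = 0.2·0.2222 / (0.2·0.2222 + 0.65·0.7778) ≈ 0.0808
After a quality check='flag': P(line X) = 0.6·0.0808 / (0.6·0.0808 + 0.65·0.9192) ≈ 0.0751
After a quality check='flag': P(line X) = 0.6·0.0751 / (0.6·0.0751 + 0.65·0.9249) ≈ 0.0697

0.070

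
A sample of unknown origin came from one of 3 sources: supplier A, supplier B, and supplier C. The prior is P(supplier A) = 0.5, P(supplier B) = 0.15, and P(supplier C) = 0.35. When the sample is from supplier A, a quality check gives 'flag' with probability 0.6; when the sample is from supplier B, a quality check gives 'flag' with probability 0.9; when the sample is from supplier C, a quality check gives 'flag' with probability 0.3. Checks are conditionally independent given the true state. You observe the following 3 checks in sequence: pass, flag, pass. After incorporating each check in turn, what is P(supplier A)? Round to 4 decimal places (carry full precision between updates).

After 'pass': normaliser = 0.4·0.5000 + 0.1·0.1500 + 0.7·0.3500; P(supplier A) ≈ 0.4348, P(supplier B) ≈ 0.0326, P(supplier C) ≈ 0.5326
After 'flag': normaliser = 0.6·0.4348 + 0.9·0.0326 + 0.3·0.5326; P(supplier A) ≈ 0.5797, P(supplier B) ≈ 0.0652, P(supplier C) ≈ 0.3551
After 'pass': normaliser = 0.4·0.5797 + 0.1·0.0652 + 0.7·0.3551; P(supplier A) ≈ 0.4762, P(supplier B) ≈ 0.0134, P(supplier C) ≈ 0.5104

0.4762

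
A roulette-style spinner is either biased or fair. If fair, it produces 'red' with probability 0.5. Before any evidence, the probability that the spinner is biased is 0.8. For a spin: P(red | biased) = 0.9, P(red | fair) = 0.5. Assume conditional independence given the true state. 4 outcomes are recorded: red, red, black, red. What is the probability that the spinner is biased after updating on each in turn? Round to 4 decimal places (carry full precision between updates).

0.8235

Apply Bayes' rule sequentially, carrying P(biased) forward.
After 'red': P(biased) = 0.9·0.8000 / (0.9·0.8000 + 0.5·0.2000) ≈ 0.8780
After 'red': P(biased) = 0.9·0.8780 / (0.9·0.8780 + 0.5·0.1220) ≈ 0.9284
After 'black': P(biased) = 0.1·0.9284 / (0.1·0.9284 + 0.5·0.0716) ≈ 0.7216
After 'red': P(biased) = 0.9·0.7216 / (0.9·0.7216 + 0.5·0.2784) ≈ 0.8235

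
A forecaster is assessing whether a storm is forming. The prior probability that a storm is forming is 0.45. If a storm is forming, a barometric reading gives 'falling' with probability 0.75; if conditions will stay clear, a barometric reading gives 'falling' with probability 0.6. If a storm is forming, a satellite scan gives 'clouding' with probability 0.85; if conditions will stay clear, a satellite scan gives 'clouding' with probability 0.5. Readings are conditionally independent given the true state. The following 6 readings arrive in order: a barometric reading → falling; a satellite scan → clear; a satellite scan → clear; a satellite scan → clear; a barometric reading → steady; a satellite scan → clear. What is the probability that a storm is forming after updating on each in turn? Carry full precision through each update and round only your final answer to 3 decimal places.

After a barometric reading='falling': P(storm) = 0.75·0.4500 / (0.75·0.4500 + 0.6·0.5500) ≈ 0.5056
After a satellite scan='clear': P(storm) = 0.15·0.5056 / (0.15·0.5056 + 0.5·0.4944) ≈ 0.2348
After a satellite scan='clear': P(storm) = 0.15·0.2348 / (0.15·0.2348 + 0.5·0.7652) ≈ 0.0843
After a satellite scan='clear': P(storm) = 0.15·0.0843 / (0.15·0.0843 + 0.5·0.9157) ≈ 0.0269
After a barometric reading='steady': P(storm) = 0.25·0.0269 / (0.25·0.0269 + 0.4·0.9731) ≈ 0.0170
After a satellite scan='clear': P(storm) = 0.15·0.0170 / (0.15·0.0170 + 0.5·0.9830) ≈ 0.0052

0.005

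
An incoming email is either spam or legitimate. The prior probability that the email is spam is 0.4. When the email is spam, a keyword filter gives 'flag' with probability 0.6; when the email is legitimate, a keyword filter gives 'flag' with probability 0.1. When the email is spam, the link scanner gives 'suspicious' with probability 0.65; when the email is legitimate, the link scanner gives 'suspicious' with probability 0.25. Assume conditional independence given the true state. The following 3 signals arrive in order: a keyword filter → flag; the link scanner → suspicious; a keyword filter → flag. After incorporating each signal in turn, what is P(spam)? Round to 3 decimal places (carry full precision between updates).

0.984

After a keyword filter='flag': P(spam) = 0.6·0.4000 / (0.6·0.4000 + 0.1·0.6000) ≈ 0.8000
After the link scanner='suspicious': P(spam) = 0.65·0.8000 / (0.65·0.8000 + 0.25·0.2000) ≈ 0.9123
After a keyword filter='flag': P(spam) = 0.6·0.9123 / (0.6·0.9123 + 0.1·0.0877) ≈ 0.9842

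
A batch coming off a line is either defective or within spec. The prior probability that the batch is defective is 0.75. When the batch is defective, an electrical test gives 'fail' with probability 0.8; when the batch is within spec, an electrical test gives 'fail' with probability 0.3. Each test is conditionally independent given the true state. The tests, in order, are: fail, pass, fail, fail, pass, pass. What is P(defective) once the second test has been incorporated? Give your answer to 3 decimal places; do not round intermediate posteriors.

After 'fail': P(defective) = 0.8·0.7500 / (0.8·0.7500 + 0.3·0.2500) ≈ 0.8889
After 'pass': P(defective) = 0.2·0.8889 / (0.2·0.8889 + 0.7·0.1111) ≈ 0.6957

0.696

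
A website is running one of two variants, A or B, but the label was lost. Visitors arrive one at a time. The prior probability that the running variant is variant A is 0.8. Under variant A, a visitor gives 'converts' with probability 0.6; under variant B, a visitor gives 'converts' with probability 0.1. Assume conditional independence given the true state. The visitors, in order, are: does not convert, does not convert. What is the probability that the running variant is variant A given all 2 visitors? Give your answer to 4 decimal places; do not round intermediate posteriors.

0.4414

After 'does not convert': P(A) = 0.4·0.8000 / (0.4·0.8000 + 0.9·0.2000) ≈ 0.6400
After 'does not convert': P(A) = 0.4·0.6400 / (0.4·0.6400 + 0.9·0.3600) ≈ 0.4414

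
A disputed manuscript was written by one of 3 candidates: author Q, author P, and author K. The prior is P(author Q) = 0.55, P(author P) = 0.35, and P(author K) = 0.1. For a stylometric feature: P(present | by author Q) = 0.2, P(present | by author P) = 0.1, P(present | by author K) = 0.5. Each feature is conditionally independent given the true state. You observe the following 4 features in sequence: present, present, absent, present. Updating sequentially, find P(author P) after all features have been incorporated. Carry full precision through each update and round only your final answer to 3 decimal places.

After 'present': normaliser = 0.2·0.5500 + 0.1·0.3500 + 0.5·0.1000; P(author Q) ≈ 0.5641, P(author P) ≈ 0.1795, P(author K) ≈ 0.2564
After 'present': normaliser = 0.2·0.5641 + 0.1·0.1795 + 0.5·0.2564; P(author Q) ≈ 0.4356, P(author P) ≈ 0.0693, P(author K) ≈ 0.4950
After 'absent': normaliser = 0.8·0.4356 + 0.9·0.0693 + 0.5·0.4950; P(author Q) ≈ 0.5293, P(author P) ≈ 0.0947, P(author K) ≈ 0.3759
After 'present': normaliser = 0.2·0.5293 + 0.1·0.0947 + 0.5·0.3759; P(author Q) ≈ 0.3490, P(author P) ≈ 0.0312, P(author K) ≈ 0.6197

0.031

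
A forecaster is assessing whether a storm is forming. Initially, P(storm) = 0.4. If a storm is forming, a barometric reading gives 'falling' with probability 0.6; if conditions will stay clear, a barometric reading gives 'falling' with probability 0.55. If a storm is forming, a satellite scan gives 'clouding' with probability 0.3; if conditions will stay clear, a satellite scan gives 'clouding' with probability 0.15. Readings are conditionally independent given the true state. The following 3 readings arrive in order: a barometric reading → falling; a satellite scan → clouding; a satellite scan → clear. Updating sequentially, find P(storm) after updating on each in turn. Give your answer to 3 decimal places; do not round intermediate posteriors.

Apply Bayes' rule sequentially, carrying P(storm) forward.
After a barometric reading='falling': P(storm) = 0.6·0.4000 / (0.6·0.4000 + 0.55·0.6000) ≈ 0.4211
After a satellite scan='clouding': P(storm) = 0.3·0.4211 / (0.3·0.4211 + 0.15·0.5789) ≈ 0.5926
After a satellite scan='clear': P(storm) = 0.7·0.5926 / (0.7·0.5926 + 0.85·0.4074) ≈ 0.5450

0.545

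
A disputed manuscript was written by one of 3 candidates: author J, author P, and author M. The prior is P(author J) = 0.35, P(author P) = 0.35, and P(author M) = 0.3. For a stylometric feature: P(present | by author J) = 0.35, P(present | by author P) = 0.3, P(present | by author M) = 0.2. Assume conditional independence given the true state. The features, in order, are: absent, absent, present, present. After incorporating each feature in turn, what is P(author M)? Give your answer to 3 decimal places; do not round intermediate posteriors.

0.186

After 'absent': normaliser = 0.65·0.3500 + 0.7·0.3500 + 0.8·0.3000; P(author J) ≈ 0.3193, P(author P) ≈ 0.3439, P(author M) ≈ 0.3368
After 'absent': normaliser = 0.65·0.3193 + 0.7·0.3439 + 0.8·0.3368; P(author J) ≈ 0.2892, P(author P) ≈ 0.3354, P(author M) ≈ 0.3755
After 'present': normaliser = 0.35·0.2892 + 0.3·0.3354 + 0.2·0.3755; P(author J) ≈ 0.3655, P(author P) ≈ 0.3633, P(author M) ≈ 0.2712
After 'present': normaliser = 0.35·0.3655 + 0.3·0.3633 + 0.2·0.2712; P(author J) ≈ 0.4394, P(author P) ≈ 0.3744, P(author M) ≈ 0.1863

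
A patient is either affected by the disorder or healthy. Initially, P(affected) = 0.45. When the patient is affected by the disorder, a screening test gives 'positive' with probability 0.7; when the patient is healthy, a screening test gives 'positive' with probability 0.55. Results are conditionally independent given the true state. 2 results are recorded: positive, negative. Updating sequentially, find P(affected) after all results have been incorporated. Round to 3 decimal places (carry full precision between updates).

0.410

Each posterior becomes the prior for the next update.
After 'positive': P(affected) = 0.7·0.4500 / (0.7·0.4500 + 0.55·0.5500) ≈ 0.5101
After 'negative': P(affected) = 0.3·0.5101 / (0.3·0.5101 + 0.45·0.4899) ≈ 0.4098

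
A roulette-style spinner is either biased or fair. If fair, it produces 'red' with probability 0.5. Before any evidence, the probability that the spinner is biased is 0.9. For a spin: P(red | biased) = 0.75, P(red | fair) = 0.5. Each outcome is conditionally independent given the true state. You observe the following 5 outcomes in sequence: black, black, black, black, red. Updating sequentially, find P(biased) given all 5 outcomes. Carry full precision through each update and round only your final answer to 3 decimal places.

0.458

Each posterior becomes the prior for the next update.
After 'black': P(biased) = 0.25·0.9000 / (0.25·0.9000 + 0.5·0.1000) ≈ 0.8182
After 'black': P(biased) = 0.25·0.8182 / (0.25·0.8182 + 0.5·0.1818) ≈ 0.6923
After 'black': P(biased) = 0.25·0.6923 / (0.25·0.6923 + 0.5·0.3077) ≈ 0.5294
After 'black': P(biased) = 0.25·0.5294 / (0.25·0.5294 + 0.5·0.4706) ≈ 0.3600
After 'red': P(biased) = 0.75·0.3600 / (0.75·0.3600 + 0.5·0.6400) ≈ 0.4576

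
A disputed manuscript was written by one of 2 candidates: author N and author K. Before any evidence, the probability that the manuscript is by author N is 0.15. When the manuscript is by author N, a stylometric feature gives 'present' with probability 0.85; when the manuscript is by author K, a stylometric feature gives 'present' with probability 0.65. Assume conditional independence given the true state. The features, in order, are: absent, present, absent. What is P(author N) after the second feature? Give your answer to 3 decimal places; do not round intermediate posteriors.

After 'absent': P(author N) = 0.15·0.1500 / (0.15·0.1500 + 0.35·0.8500) ≈ 0.0703
After 'present': P(author N) = 0.85·0.0703 / (0.85·0.0703 + 0.65·0.9297) ≈ 0.0900

0.090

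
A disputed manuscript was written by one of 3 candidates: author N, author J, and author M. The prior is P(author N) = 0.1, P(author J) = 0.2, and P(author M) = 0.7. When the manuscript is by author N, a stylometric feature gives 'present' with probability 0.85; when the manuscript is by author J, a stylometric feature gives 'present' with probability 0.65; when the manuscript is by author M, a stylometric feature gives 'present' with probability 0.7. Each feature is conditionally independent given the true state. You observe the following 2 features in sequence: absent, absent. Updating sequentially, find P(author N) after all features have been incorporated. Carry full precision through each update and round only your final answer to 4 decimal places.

Apply Bayes' rule sequentially, carrying P(author N) forward.
After 'absent': normaliser = 0.15·0.1000 + 0.35·0.2000 + 0.3·0.7000; P(author N) ≈ 0.0508, P(author J) ≈ 0.2373, P(author M) ≈ 0.7119
After 'absent': normaliser = 0.15·0.0508 + 0.35·0.2373 + 0.3·0.7119; P(author N) ≈ 0.0251, P(author J) ≈ 0.2730, P(author M) ≈ 0.7019

0.0251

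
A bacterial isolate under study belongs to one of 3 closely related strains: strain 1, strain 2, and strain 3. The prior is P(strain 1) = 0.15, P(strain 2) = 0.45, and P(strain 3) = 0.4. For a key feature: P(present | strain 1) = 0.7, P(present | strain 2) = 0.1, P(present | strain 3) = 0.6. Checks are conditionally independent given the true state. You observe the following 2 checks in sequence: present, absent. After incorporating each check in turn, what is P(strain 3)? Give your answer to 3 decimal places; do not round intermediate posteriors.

Each posterior becomes the prior for the next update.
After 'present': normaliser = 0.7·0.1500 + 0.1·0.4500 + 0.6·0.4000; P(strain 1) ≈ 0.2692, P(strain 2) ≈ 0.1154, P(strain 3) ≈ 0.6154
After 'absent': normaliser = 0.3·0.2692 + 0.9·0.1154 + 0.4·0.6154; P(strain 1) ≈ 0.1875, P(strain 2) ≈ 0.2411, P(strain 3) ≈ 0.5714

0.571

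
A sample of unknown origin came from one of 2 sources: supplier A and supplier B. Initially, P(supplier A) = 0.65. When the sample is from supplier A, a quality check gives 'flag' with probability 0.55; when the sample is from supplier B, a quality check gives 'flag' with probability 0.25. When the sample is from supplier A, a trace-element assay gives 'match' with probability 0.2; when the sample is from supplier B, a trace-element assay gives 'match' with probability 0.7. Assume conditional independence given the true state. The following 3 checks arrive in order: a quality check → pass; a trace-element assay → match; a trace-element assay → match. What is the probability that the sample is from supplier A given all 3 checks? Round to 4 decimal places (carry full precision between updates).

After a quality check='pass': P(supplier A) = 0.45·0.6500 / (0.45·0.6500 + 0.75·0.3500) ≈ 0.5270
After a trace-element assay='match': P(supplier A) = 0.2·0.5270 / (0.2·0.5270 + 0.7·0.4730) ≈ 0.2415
After a trace-element assay='match': P(supplier A) = 0.2·0.2415 / (0.2·0.2415 + 0.7·0.7585) ≈ 0.0834

0.0834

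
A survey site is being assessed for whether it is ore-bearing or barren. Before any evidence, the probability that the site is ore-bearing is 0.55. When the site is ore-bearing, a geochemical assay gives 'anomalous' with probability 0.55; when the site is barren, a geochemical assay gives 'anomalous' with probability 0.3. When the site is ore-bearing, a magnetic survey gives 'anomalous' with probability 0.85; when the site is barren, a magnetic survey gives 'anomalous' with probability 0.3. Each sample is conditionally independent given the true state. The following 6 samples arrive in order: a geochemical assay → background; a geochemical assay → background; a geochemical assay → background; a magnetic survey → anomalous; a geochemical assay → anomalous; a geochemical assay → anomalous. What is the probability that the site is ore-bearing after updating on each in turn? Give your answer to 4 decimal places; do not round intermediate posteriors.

After a geochemical assay='background': P(ore) = 0.45·0.5500 / (0.45·0.5500 + 0.7·0.4500) ≈ 0.4400
After a geochemical assay='background': P(ore) = 0.45·0.4400 / (0.45·0.4400 + 0.7·0.5600) ≈ 0.3356
After a geochemical assay='background': P(ore) = 0.45·0.3356 / (0.45·0.3356 + 0.7·0.6644) ≈ 0.2451
After a magnetic survey='anomalous': P(ore) = 0.85·0.2451 / (0.85·0.2451 + 0.3·0.7549) ≈ 0.4792
After a geochemical assay='anomalous': P(ore) = 0.55·0.4792 / (0.55·0.4792 + 0.3·0.5208) ≈ 0.6278
After a geochemical assay='anomalous': P(ore) = 0.55·0.6278 / (0.55·0.6278 + 0.3·0.3722) ≈ 0.7556

0.7556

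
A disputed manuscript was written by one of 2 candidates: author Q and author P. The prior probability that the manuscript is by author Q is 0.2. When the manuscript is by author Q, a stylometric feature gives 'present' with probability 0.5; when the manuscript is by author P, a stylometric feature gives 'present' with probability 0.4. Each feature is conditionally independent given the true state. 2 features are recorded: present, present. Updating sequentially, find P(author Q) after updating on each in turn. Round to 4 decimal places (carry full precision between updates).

After 'present': P(author Q) = 0.5·0.2000 / (0.5·0.2000 + 0.4·0.8000) ≈ 0.2381
After 'present': P(author Q) = 0.5·0.2381 / (0.5·0.2381 + 0.4·0.7619) ≈ 0.2809

0.2809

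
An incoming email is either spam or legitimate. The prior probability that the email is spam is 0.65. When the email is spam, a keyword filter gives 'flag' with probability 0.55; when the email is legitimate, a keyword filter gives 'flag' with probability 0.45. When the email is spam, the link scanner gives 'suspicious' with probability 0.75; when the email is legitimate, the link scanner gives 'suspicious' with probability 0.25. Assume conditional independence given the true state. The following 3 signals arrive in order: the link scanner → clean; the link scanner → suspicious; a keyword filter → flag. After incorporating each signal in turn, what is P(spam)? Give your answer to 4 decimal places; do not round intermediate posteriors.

0.6942

After the link scanner='clean': P(spam) = 0.25·0.6500 / (0.25·0.6500 + 0.75·0.3500) ≈ 0.3824
After the link scanner='suspicious': P(spam) = 0.75·0.3824 / (0.75·0.3824 + 0.25·0.6176) ≈ 0.6500
After a keyword filter='flag': P(spam) = 0.55·0.6500 / (0.55·0.6500 + 0.45·0.3500) ≈ 0.6942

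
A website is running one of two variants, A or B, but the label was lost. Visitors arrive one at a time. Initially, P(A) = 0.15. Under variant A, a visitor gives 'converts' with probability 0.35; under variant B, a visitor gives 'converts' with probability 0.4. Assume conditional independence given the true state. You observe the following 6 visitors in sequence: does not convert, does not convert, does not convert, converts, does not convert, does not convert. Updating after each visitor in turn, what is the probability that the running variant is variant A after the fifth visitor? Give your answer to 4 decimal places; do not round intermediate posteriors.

0.1754

Apply Bayes' rule sequentially, carrying P(A) forward.
After 'does not convert': P(A) = 0.65·0.1500 / (0.65·0.1500 + 0.6·0.8500) ≈ 0.1605
After 'does not convert': P(A) = 0.65·0.1605 / (0.65·0.1605 + 0.6·0.8395) ≈ 0.1716
After 'does not convert': P(A) = 0.65·0.1716 / (0.65·0.1716 + 0.6·0.8284) ≈ 0.1833
After 'converts': P(A) = 0.35·0.1833 / (0.35·0.1833 + 0.4·0.8167) ≈ 0.1641
After 'does not convert': P(A) = 0.65·0.1641 / (0.65·0.1641 + 0.6·0.8359) ≈ 0.1754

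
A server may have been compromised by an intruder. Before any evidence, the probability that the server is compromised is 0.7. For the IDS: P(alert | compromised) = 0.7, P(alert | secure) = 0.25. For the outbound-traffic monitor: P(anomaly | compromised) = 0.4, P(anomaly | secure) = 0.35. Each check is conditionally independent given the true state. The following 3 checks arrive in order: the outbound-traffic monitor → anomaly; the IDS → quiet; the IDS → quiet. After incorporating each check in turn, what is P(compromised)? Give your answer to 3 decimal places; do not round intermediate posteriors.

0.299

Apply Bayes' rule sequentially, carrying P(compromised) forward.
After the outbound-traffic monitor='anomaly': P(compromised) = 0.4·0.7000 / (0.4·0.7000 + 0.35·0.3000) ≈ 0.7273
After the IDS='quiet': P(compromised) = 0.3·0.7273 / (0.3·0.7273 + 0.75·0.2727) ≈ 0.5161
After the IDS='quiet': P(compromised) = 0.3·0.5161 / (0.3·0.5161 + 0.75·0.4839) ≈ 0.2991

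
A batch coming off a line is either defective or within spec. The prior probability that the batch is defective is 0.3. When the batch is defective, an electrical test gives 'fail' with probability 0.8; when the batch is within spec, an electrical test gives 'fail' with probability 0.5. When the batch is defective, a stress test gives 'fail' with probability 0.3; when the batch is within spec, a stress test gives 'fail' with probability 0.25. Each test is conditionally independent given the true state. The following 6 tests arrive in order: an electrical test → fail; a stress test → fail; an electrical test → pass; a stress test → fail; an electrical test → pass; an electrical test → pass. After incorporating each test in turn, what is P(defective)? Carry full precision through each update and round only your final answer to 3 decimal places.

0.059

After an electrical test='fail': P(defective) = 0.8·0.3000 / (0.8·0.3000 + 0.5·0.7000) ≈ 0.4068
After a stress test='fail': P(defective) = 0.3·0.4068 / (0.3·0.4068 + 0.25·0.5932) ≈ 0.4514
After an electrical test='pass': P(defective) = 0.2·0.4514 / (0.2·0.4514 + 0.5·0.5486) ≈ 0.2476
After a stress test='fail': P(defective) = 0.3·0.2476 / (0.3·0.2476 + 0.25·0.7524) ≈ 0.2831
After an electrical test='pass': P(defective) = 0.2·0.2831 / (0.2·0.2831 + 0.5·0.7169) ≈ 0.1364
After an electrical test='pass': P(defective) = 0.2·0.1364 / (0.2·0.1364 + 0.5·0.8636) ≈ 0.0594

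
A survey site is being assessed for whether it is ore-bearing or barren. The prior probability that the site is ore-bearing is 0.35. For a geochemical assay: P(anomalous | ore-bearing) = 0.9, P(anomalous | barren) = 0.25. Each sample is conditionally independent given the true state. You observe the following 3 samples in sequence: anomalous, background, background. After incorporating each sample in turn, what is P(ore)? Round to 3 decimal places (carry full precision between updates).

After 'anomalous': P(ore) = 0.9·0.3500 / (0.9·0.3500 + 0.25·0.6500) ≈ 0.6597
After 'background': P(ore) = 0.1·0.6597 / (0.1·0.6597 + 0.75·0.3403) ≈ 0.2054
After 'background': P(ore) = 0.1·0.2054 / (0.1·0.2054 + 0.75·0.7946) ≈ 0.0333

0.033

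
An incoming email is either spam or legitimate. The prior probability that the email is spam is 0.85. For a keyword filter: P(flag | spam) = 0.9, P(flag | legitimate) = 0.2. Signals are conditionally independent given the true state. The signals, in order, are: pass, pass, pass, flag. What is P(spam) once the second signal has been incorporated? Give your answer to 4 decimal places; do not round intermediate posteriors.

After 'pass': P(spam) = 0.1·0.8500 / (0.1·0.8500 + 0.8·0.1500) ≈ 0.4146
After 'pass': P(spam) = 0.1·0.4146 / (0.1·0.4146 + 0.8·0.5854) ≈ 0.0813

0.0813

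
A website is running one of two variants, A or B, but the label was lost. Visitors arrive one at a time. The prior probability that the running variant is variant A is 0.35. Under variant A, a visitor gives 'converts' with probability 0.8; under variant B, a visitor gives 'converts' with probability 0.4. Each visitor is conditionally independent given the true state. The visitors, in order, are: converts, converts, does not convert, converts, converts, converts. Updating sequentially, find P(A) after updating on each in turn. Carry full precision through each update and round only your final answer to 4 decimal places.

After 'converts': P(A) = 0.8·0.3500 / (0.8·0.3500 + 0.4·0.6500) ≈ 0.5185
After 'converts': P(A) = 0.8·0.5185 / (0.8·0.5185 + 0.4·0.4815) ≈ 0.6829
After 'does not convert': P(A) = 0.2·0.6829 / (0.2·0.6829 + 0.6·0.3171) ≈ 0.4179
After 'converts': P(A) = 0.8·0.4179 / (0.8·0.4179 + 0.4·0.5821) ≈ 0.5895
After 'converts': P(A) = 0.8·0.5895 / (0.8·0.5895 + 0.4·0.4105) ≈ 0.7417
After 'converts': P(A) = 0.8·0.7417 / (0.8·0.7417 + 0.4·0.2583) ≈ 0.8517

0.8517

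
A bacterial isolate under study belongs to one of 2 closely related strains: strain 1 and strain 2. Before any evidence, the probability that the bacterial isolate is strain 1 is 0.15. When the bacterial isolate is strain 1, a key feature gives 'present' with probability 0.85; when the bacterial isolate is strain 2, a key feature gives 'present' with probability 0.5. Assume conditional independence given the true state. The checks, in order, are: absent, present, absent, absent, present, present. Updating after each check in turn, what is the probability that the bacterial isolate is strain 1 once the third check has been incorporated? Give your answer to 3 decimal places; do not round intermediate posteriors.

Each posterior becomes the prior for the next update.
After 'absent': P(strain 1) = 0.15·0.1500 / (0.15·0.1500 + 0.5·0.8500) ≈ 0.0503
After 'present': P(strain 1) = 0.85·0.0503 / (0.85·0.0503 + 0.5·0.9497) ≈ 0.0826
After 'absent': P(strain 1) = 0.15·0.0826 / (0.15·0.0826 + 0.5·0.9174) ≈ 0.0263

0.026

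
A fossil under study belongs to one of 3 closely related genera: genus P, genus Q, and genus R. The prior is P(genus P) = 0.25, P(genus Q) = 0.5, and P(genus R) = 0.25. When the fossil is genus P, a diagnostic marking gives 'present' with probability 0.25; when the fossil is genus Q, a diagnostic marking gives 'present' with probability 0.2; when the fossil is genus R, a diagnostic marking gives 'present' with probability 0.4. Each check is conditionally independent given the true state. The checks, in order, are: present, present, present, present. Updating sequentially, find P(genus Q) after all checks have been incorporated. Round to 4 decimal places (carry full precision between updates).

0.0978

After 'present': normaliser = 0.25·0.2500 + 0.2·0.5000 + 0.4·0.2500; P(genus P) ≈ 0.2381, P(genus Q) ≈ 0.3810, P(genus R) ≈ 0.3810
After 'present': normaliser = 0.25·0.2381 + 0.2·0.3810 + 0.4·0.3810; P(genus P) ≈ 0.2066, P(genus Q) ≈ 0.2645, P(genus R) ≈ 0.5289
After 'present': normaliser = 0.25·0.2066 + 0.2·0.2645 + 0.4·0.5289; P(genus P) ≈ 0.1634, P(genus Q) ≈ 0.1673, P(genus R) ≈ 0.6693
After 'present': normaliser = 0.25·0.1634 + 0.2·0.1673 + 0.4·0.6693; P(genus P) ≈ 0.1194, P(genus Q) ≈ 0.0978, P(genus R) ≈ 0.7827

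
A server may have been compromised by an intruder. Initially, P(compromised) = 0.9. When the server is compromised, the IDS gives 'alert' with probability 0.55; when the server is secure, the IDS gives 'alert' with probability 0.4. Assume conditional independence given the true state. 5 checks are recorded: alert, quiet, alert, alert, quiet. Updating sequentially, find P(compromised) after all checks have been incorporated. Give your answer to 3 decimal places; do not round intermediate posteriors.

After 'alert': P(compromised) = 0.55·0.9000 / (0.55·0.9000 + 0.4·0.1000) ≈ 0.9252
After 'quiet': P(compromised) = 0.45·0.9252 / (0.45·0.9252 + 0.6·0.0748) ≈ 0.9027
After 'alert': P(compromised) = 0.55·0.9027 / (0.55·0.9027 + 0.4·0.0973) ≈ 0.9273
After 'alert': P(compromised) = 0.55·0.9273 / (0.55·0.9273 + 0.4·0.0727) ≈ 0.9461
After 'quiet': P(compromised) = 0.45·0.9461 / (0.45·0.9461 + 0.6·0.0539) ≈ 0.9294

0.929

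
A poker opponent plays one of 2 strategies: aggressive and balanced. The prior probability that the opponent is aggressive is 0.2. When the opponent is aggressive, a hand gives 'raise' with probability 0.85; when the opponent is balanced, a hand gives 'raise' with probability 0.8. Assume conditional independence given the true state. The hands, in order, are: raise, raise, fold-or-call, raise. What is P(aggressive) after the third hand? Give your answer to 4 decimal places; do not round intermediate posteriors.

0.1747

After 'raise': P(aggressive) = 0.85·0.2000 / (0.85·0.2000 + 0.8·0.8000) ≈ 0.2099
After 'raise': P(aggressive) = 0.85·0.2099 / (0.85·0.2099 + 0.8·0.7901) ≈ 0.2201
After 'fold-or-call': P(aggressive) = 0.15·0.2201 / (0.15·0.2201 + 0.2·0.7799) ≈ 0.1747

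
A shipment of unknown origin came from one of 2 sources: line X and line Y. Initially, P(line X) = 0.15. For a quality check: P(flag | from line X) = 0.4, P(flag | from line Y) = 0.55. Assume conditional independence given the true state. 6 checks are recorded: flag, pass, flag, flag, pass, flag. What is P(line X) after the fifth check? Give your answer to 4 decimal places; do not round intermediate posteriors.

0.1077

After 'flag': P(line X) = 0.4·0.1500 / (0.4·0.1500 + 0.55·0.8500) ≈ 0.1137
After 'pass': P(line X) = 0.6·0.1137 / (0.6·0.1137 + 0.45·0.8863) ≈ 0.1461
After 'flag': P(line X) = 0.4·0.1461 / (0.4·0.1461 + 0.55·0.8539) ≈ 0.1107
After 'flag': P(line X) = 0.4·0.1107 / (0.4·0.1107 + 0.55·0.8893) ≈ 0.0830
After 'pass': P(line X) = 0.6·0.0830 / (0.6·0.0830 + 0.45·0.9170) ≈ 0.1077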